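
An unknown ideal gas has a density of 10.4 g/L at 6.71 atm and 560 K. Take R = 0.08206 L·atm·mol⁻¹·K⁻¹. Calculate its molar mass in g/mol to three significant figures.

ρ = PM/(RT) ⇒ M = ρRT/P = (10.4 × 0.08206 × 560.0) / 6.71

M ≈ 71.2 g/mol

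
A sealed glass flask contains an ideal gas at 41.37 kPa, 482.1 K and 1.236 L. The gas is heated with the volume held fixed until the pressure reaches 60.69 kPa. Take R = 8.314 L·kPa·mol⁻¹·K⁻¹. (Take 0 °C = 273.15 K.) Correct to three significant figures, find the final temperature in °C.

T₂ ≈ 434 °C

V constant ⇒ P ∝ T: V₂ = V₁; T₂ = T₁·(P₂/P₁) = 707.2 K.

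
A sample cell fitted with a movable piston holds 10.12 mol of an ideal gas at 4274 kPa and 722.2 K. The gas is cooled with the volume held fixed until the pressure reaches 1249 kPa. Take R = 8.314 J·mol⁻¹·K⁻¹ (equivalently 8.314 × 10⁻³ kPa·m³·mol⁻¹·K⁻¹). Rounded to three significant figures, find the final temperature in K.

From PV = nRT: V₁ = nRT₁/P₁ = 0.01422 m³.
Isochoric, so P/T is constant: V₂ = V₁; T₂ = T₁·(P₂/P₁) = 211.1 K.

T₂ ≈ 211 K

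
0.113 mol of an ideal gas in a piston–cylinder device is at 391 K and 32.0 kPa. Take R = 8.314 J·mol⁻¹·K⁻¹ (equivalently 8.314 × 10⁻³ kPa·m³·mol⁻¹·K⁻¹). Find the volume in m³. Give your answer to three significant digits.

PV = nRT ⇒ V = nRT/P = (0.113 × 8.314 × 10⁻³ × 391) / 32.0

V ≈ 0.0115 m³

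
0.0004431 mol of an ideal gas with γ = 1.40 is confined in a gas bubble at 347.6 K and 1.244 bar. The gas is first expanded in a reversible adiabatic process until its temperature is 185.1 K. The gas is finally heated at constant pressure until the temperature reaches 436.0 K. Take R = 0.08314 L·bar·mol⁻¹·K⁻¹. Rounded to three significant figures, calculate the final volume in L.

V₃ ≈ 0.117 L

From PV = nRT: V₁ = nRT₁/P₁ = 0.01029 L.
Adiabatic (γ = 1.40), T V^(γ−1) and P V^γ constant: P₂ = P₁·(T₂/T₁)^(γ/(γ−1)) = 0.1371 bar; V₂ = V₁·(T₁/T₂)^(1/(γ−1)) = 0.04975 L.
Isobaric, so V/T is constant: P₃ = P₂; V₃ = V₂·(T₃/T₂) = 0.1172 L.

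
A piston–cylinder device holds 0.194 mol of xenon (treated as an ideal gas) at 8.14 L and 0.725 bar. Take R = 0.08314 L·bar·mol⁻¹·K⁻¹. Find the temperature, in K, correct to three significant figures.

T ≈ 366 K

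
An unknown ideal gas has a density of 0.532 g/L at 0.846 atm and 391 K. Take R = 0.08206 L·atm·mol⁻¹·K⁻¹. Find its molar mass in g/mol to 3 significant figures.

M ≈ 20.2 g/mol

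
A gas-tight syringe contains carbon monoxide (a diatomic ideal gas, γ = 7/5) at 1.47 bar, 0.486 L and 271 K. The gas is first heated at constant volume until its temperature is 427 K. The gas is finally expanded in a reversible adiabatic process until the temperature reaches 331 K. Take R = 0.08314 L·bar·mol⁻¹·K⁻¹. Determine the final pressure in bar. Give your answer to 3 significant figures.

P₃ ≈ 0.950 bar

V constant ⇒ P ∝ T: V₂ = V₁; P₂ = P₁·(T₂/T₁) = 2.316 bar.
Adiabatic (γ = 7/5), T V^(γ−1) and P V^γ constant: P₃ = P₂·(T₃/T₂)^(γ/(γ−1)) = 0.9499 bar; V₃ = V₂·(T₂/T₃)^(1/(γ−1)) = 0.9186 L.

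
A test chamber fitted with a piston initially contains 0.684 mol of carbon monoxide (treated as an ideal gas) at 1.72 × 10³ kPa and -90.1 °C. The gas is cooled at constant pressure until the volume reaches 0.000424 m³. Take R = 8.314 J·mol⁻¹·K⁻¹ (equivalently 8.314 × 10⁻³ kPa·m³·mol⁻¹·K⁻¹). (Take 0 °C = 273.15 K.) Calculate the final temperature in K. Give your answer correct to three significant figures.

Convert: T₁ = 183.0 K.
From PV = nRT: V₁ = nRT₁/P₁ = 0.0006052 m³.
Isobaric, so V/T is constant: P₂ = P₁; T₂ = T₁·(V₂/V₁) = 128.2 K.

T₂ ≈ 128 K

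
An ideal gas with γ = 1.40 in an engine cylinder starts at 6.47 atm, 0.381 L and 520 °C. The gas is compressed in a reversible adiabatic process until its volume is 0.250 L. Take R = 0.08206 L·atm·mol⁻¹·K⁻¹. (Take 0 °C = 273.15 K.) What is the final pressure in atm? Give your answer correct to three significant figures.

P₂ ≈ 11.7 atm

Convert: T₁ = 793.1 K.
Reversible adiabatic, γ = 1.40: T₂ = T₁·(V₁/V₂)^(γ−1) = 938.7 K; P₂ = P₁·(V₁/V₂)^γ = 11.67 atm.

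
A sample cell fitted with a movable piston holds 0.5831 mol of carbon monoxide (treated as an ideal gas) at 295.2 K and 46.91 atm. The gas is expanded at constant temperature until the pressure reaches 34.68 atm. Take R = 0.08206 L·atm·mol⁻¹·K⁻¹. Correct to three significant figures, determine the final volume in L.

From PV = nRT: V₁ = nRT₁/P₁ = 0.3011 L.
Isothermal, so P V is constant: T₂ = T₁; V₂ = V₁·(P₁/P₂) = 0.4073 L.

V₂ ≈ 0.407 L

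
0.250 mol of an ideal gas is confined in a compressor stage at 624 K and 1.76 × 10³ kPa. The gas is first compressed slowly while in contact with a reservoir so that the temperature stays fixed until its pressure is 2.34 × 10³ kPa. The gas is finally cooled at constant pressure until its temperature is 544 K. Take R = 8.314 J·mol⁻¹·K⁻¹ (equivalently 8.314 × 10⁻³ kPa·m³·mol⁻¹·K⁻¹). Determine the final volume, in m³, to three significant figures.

From PV = nRT: V₁ = nRT₁/P₁ = 0.0007369 m³.
Isothermal, so P V is constant: T₂ = T₁; V₂ = V₁·(P₁/P₂) = 0.0005543 m³.
Isobaric, so V/T is constant: P₃ = P₂; V₃ = V₂·(T₃/T₂) = 0.0004832 m³.

V₃ ≈ 0.000483 m³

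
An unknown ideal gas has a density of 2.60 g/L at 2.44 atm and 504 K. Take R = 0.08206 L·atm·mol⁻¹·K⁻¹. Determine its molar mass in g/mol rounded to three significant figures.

M ≈ 44.1 g/mol

ρ = PM/(RT) ⇒ M = ρRT/P = (2.60 × 0.08206 × 504.0) / 2.44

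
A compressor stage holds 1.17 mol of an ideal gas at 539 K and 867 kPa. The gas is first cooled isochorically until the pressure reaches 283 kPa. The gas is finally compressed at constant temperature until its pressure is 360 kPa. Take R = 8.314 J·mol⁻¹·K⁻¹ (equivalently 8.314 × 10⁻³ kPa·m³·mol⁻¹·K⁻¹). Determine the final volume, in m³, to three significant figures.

V₃ ≈ 0.00475 m³

From PV = nRT: V₁ = nRT₁/P₁ = 0.006047 m³.
V constant ⇒ P ∝ T: V₂ = V₁; T₂ = T₁·(P₂/P₁) = 175.9 K.
T constant ⇒ Boyle's law P V = const: T₃ = T₂; V₃ = V₂·(P₂/P₃) = 0.004754 m³.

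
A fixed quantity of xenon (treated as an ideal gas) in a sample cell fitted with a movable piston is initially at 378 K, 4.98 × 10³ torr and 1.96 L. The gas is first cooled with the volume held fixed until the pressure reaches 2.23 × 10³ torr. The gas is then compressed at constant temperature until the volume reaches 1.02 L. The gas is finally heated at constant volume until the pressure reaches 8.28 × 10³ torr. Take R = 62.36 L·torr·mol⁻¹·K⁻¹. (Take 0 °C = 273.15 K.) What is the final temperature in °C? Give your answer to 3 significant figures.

V constant ⇒ P ∝ T: V₂ = V₁; T₂ = T₁·(P₂/P₁) = 169.3 K.
T constant ⇒ Boyle's law P V = const: T₃ = T₂; P₃ = P₂·(V₂/V₃) = 4285 torr.
Isochoric, so P/T is constant: V₄ = V₃; T₄ = T₃·(P₄/P₃) = 327.1 K.

T₄ ≈ 53.9 °C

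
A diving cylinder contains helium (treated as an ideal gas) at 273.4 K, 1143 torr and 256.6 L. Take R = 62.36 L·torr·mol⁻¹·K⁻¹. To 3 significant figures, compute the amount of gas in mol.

PV = nRT ⇒ n = PV/(RT) = (1143 × 256.6) / (62.36 × 273.4)

n ≈ 17.2 mol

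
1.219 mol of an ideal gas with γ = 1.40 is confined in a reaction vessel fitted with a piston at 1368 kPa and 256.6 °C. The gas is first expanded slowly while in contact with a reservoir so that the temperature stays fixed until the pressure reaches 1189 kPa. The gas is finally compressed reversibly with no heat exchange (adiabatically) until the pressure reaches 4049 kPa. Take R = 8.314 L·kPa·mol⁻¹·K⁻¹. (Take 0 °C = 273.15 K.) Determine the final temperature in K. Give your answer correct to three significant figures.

Convert: T₁ = 529.8 K.
From PV = nRT: V₁ = nRT₁/P₁ = 3.925 L.
T constant ⇒ Boyle's law P V = const: T₂ = T₁; V₂ = V₁·(P₁/P₂) = 4.515 L.
Reversible adiabatic, γ = 1.40: T₃ = T₂·(P₃/P₂)^((γ−1)/γ) = 751.8 K; V₃ = V₂·(P₂/P₃)^(1/γ) = 1.882 L.

T₃ ≈ 752 K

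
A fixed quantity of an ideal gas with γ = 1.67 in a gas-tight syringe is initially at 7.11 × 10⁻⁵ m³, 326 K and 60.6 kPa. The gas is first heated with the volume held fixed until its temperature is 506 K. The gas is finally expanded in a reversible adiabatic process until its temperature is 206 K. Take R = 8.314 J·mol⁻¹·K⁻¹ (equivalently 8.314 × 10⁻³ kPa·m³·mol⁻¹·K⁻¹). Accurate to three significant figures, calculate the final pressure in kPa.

Isochoric, so P/T is constant: V₂ = V₁; P₂ = P₁·(T₂/T₁) = 94.06 kPa.
Adiabatic (γ = 1.67), T V^(γ−1) and P V^γ constant: P₃ = P₂·(T₃/T₂)^(γ/(γ−1)) = 10.01 kPa; V₃ = V₂·(T₂/T₃)^(1/(γ−1)) = 0.0002719 m³.

P₃ ≈ 10.0 kPa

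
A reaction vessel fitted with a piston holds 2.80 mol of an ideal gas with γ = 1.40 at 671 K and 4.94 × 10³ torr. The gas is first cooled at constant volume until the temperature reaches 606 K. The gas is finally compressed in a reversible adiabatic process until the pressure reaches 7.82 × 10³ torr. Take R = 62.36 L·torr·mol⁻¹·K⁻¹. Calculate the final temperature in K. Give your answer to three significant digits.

T₃ ≈ 711 K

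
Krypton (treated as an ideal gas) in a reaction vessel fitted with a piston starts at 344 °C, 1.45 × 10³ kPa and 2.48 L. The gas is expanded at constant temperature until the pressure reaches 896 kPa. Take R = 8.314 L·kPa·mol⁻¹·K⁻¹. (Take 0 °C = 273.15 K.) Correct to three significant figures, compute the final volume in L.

Convert: T₁ = 617.1 K.
T constant ⇒ Boyle's law P V = const: T₂ = T₁; V₂ = V₁·(P₁/P₂) = 4.013 L.

V₂ ≈ 4.01 L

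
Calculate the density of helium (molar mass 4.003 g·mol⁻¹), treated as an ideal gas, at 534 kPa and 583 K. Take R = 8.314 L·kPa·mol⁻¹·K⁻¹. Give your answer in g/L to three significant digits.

ρ ≈ 0.441 g/L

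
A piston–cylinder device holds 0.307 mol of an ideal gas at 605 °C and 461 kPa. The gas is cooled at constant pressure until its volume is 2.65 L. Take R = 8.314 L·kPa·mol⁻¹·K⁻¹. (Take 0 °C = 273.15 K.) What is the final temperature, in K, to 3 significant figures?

T₂ ≈ 479 K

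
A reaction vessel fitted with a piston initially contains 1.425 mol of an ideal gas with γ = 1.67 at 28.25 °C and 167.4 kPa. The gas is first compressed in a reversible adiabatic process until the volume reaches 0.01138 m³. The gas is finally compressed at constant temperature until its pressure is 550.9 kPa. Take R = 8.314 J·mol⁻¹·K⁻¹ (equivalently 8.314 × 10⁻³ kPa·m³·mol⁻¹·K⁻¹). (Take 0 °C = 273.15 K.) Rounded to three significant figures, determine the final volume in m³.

V₃ ≈ 0.00987 m³

Convert: T₁ = 301.4 K.
From PV = nRT: V₁ = nRT₁/P₁ = 0.02133 m³.
Adiabatic (γ = 1.67), T V^(γ−1) and P V^γ constant: T₂ = T₁·(V₁/V₂)^(γ−1) = 459.2 K; P₂ = P₁·(V₁/V₂)^γ = 478.0 kPa.
T constant ⇒ Boyle's law P V = const: T₃ = T₂; V₃ = V₂·(P₂/P₃) = 0.009875 m³.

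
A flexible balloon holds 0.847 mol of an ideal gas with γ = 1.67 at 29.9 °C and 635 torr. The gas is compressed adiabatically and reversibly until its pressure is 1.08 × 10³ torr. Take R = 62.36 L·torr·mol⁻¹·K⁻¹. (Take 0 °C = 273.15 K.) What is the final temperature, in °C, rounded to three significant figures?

T₂ ≈ 102 °C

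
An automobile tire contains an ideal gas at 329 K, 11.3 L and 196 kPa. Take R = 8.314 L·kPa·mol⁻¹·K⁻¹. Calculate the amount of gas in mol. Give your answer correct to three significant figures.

n ≈ 0.810 mol

PV = nRT ⇒ n = PV/(RT) = (196 × 11.3) / (8.314 × 329)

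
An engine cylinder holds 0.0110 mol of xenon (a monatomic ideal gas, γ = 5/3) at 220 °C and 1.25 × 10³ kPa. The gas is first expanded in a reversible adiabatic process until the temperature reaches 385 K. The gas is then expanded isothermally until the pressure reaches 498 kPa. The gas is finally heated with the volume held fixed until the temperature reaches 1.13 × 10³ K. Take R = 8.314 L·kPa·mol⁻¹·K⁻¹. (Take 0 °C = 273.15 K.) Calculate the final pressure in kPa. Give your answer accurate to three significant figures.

P₄ ≈ 1.46e+03 kPa

Convert: T₁ = 493.1 K.
From PV = nRT: V₁ = nRT₁/P₁ = 0.03608 L.
Adiabatic (γ = 5/3), T V^(γ−1) and P V^γ constant: P₂ = P₁·(T₂/T₁)^(γ/(γ−1)) = 673.2 kPa; V₂ = V₁·(T₁/T₂)^(1/(γ−1)) = 0.05231 L.
T constant ⇒ Boyle's law P V = const: T₃ = T₂; V₃ = V₂·(P₂/P₃) = 0.07070 L.
V constant ⇒ P ∝ T: V₄ = V₃; P₄ = P₃·(T₄/T₃) = 1462 kPa.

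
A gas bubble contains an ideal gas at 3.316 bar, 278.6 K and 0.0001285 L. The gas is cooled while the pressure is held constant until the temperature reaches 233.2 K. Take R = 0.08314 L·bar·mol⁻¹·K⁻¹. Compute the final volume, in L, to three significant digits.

V₂ ≈ 0.000108 L

Isobaric, so V/T is constant: P₂ = P₁; V₂ = V₁·(T₂/T₁) = 0.0001076 L.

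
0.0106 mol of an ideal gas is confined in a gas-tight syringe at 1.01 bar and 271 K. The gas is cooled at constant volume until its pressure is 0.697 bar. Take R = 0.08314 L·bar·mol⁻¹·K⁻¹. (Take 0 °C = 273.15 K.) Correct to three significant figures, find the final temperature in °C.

T₂ ≈ -86.1 °C

From PV = nRT: V₁ = nRT₁/P₁ = 0.2365 L.
V constant ⇒ P ∝ T: V₂ = V₁; T₂ = T₁·(P₂/P₁) = 187.0 K.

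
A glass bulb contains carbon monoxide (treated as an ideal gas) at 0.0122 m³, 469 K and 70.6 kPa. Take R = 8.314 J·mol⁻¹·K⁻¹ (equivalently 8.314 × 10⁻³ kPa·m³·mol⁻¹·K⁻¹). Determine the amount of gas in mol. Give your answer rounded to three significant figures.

n ≈ 0.221 mol

PV = nRT ⇒ n = PV/(RT) = (70.6 × 0.0122) / (8.314 × 10⁻³ × 469)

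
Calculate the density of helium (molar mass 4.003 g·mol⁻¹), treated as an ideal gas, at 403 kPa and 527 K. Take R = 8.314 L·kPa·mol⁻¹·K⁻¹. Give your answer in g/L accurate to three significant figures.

ρ = PM/(RT) = (403 × 4.003) / (8.314 × 527.0)

ρ ≈ 0.368 g/L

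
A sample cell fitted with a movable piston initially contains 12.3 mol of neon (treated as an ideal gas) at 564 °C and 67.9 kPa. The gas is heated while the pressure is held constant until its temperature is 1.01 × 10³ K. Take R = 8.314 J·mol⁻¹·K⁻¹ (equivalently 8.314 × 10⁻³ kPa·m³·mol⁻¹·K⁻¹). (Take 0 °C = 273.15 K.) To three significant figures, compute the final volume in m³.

V₂ ≈ 1.52 m³

Convert: T₁ = 837.1 K.
From PV = nRT: V₁ = nRT₁/P₁ = 1.261 m³.
Isobaric, so V/T is constant: P₂ = P₁; V₂ = V₁·(T₂/T₁) = 1.521 m³.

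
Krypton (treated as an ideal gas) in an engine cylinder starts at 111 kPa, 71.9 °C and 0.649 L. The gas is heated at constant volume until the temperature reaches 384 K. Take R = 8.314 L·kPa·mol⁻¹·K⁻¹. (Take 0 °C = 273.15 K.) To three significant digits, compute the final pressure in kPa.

P₂ ≈ 124 kPa

Convert: T₁ = 345.0 K.
Isochoric, so P/T is constant: V₂ = V₁; P₂ = P₁·(T₂/T₁) = 123.5 kPa.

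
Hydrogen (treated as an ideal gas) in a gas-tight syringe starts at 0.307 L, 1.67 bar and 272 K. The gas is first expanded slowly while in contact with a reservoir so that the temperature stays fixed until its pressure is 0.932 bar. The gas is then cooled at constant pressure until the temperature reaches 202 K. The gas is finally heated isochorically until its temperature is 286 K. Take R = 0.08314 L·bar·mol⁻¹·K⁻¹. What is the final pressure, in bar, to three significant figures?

P₄ ≈ 1.32 bar

T constant ⇒ Boyle's law P V = const: T₂ = T₁; V₂ = V₁·(P₁/P₂) = 0.5501 L.
P constant ⇒ V ∝ T: P₃ = P₂; V₃ = V₂·(T₃/T₂) = 0.4085 L.
V constant ⇒ P ∝ T: V₄ = V₃; P₄ = P₃·(T₄/T₃) = 1.320 bar.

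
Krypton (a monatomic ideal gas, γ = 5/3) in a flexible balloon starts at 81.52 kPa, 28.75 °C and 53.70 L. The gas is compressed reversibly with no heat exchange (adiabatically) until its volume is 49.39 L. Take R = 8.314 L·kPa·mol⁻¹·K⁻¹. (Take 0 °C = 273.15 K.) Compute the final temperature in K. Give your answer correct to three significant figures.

Convert: T₁ = 301.9 K.
Adiabatic (γ = 5/3), T V^(γ−1) and P V^γ constant: T₂ = T₁·(V₁/V₂)^(γ−1) = 319.2 K; P₂ = P₁·(V₁/V₂)^γ = 93.72 kPa.

T₂ ≈ 319 K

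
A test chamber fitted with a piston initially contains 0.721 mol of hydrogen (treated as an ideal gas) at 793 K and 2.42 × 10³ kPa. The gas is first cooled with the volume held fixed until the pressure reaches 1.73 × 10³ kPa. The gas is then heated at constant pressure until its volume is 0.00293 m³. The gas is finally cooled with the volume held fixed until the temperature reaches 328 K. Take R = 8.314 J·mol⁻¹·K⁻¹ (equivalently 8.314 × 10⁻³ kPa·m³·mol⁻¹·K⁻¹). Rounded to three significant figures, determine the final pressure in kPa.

P₄ ≈ 671 kPa

From PV = nRT: V₁ = nRT₁/P₁ = 0.001964 m³.
Isochoric, so P/T is constant: V₂ = V₁; T₂ = T₁·(P₂/P₁) = 566.9 K.
P constant ⇒ V ∝ T: P₃ = P₂; T₃ = T₂·(V₃/V₂) = 845.6 K.
Isochoric, so P/T is constant: V₄ = V₃; P₄ = P₃·(T₄/T₃) = 671.0 kPa.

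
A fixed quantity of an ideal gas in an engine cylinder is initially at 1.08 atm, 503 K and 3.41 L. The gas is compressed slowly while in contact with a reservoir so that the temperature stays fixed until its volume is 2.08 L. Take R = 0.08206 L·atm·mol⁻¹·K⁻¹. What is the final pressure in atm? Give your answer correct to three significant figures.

Isothermal, so P V is constant: T₂ = T₁; P₂ = P₁·(V₁/V₂) = 1.771 atm.

P₂ ≈ 1.77 atm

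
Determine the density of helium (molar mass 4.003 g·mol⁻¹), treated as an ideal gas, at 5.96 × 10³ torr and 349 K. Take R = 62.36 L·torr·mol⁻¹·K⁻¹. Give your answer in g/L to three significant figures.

ρ ≈ 1.10 g/L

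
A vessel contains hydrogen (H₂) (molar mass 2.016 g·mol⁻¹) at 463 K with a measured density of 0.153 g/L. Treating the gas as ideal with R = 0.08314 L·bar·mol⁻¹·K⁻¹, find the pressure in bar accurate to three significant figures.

P ≈ 2.92 bar

ρ = PM/(RT) ⇒ P = ρRT/M = (0.153 × 0.08314 × 463.0) / 2.016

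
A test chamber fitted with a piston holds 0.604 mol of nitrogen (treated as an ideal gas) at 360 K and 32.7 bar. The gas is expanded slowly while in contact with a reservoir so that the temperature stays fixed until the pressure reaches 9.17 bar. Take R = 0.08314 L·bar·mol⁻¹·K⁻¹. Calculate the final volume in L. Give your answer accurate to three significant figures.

From PV = nRT: V₁ = nRT₁/P₁ = 0.5528 L.
T constant ⇒ Boyle's law P V = const: T₂ = T₁; V₂ = V₁·(P₁/P₂) = 1.971 L.

V₂ ≈ 1.97 L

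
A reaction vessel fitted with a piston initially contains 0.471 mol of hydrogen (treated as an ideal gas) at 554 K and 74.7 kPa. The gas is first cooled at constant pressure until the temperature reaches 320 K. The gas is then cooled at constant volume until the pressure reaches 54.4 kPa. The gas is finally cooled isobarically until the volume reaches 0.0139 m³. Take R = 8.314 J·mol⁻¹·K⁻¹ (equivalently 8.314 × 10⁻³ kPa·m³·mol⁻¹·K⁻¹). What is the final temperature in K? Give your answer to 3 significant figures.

T₄ ≈ 193 K

From PV = nRT: V₁ = nRT₁/P₁ = 0.02904 m³.
P constant ⇒ V ∝ T: P₂ = P₁; V₂ = V₁·(T₂/T₁) = 0.01677 m³.
V constant ⇒ P ∝ T: V₃ = V₂; T₃ = T₂·(P₃/P₂) = 233.0 K.
P constant ⇒ V ∝ T: P₄ = P₃; T₄ = T₃·(V₄/V₃) = 193.1 K.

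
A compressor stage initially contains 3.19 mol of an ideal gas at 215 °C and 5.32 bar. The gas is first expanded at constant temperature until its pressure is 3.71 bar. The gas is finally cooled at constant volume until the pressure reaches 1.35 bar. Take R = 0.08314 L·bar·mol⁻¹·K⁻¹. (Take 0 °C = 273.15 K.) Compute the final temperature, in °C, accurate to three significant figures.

T₃ ≈ -95.5 °C

Convert: T₁ = 488.1 K.
From PV = nRT: V₁ = nRT₁/P₁ = 24.34 L.
Isothermal, so P V is constant: T₂ = T₁; V₂ = V₁·(P₁/P₂) = 34.90 L.
V constant ⇒ P ∝ T: V₃ = V₂; T₃ = T₂·(P₃/P₂) = 177.6 K.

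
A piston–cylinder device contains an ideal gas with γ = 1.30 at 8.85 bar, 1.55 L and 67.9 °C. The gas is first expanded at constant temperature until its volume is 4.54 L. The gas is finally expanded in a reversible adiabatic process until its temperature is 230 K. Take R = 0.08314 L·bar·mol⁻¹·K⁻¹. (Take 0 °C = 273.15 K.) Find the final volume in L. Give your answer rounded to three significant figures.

V₃ ≈ 16.9 L

Convert: T₁ = 341.0 K.
T constant ⇒ Boyle's law P V = const: T₂ = T₁; P₂ = P₁·(V₁/V₂) = 3.021 bar.
Adiabatic (γ = 1.30), T V^(γ−1) and P V^γ constant: P₃ = P₂·(T₃/T₂)^(γ/(γ−1)) = 0.5481 bar; V₃ = V₂·(T₂/T₃)^(1/(γ−1)) = 16.88 L.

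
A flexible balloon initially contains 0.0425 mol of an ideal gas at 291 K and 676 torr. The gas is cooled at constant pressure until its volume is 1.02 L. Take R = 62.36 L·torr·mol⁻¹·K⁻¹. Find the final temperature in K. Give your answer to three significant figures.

T₂ ≈ 260 K

From PV = nRT: V₁ = nRT₁/P₁ = 1.141 L.
Isobaric, so V/T is constant: P₂ = P₁; T₂ = T₁·(V₂/V₁) = 260.2 K.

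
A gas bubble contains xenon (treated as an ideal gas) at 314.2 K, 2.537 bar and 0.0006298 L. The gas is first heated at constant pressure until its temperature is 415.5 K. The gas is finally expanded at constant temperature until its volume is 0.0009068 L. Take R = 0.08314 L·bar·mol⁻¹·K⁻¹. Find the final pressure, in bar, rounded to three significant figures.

P₃ ≈ 2.33 bar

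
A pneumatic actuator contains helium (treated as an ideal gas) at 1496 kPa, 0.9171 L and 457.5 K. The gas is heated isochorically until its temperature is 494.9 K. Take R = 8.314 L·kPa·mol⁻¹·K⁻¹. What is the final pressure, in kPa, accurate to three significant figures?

P₂ ≈ 1.62e+03 kPa

V constant ⇒ P ∝ T: V₂ = V₁; P₂ = P₁·(T₂/T₁) = 1618 kPa.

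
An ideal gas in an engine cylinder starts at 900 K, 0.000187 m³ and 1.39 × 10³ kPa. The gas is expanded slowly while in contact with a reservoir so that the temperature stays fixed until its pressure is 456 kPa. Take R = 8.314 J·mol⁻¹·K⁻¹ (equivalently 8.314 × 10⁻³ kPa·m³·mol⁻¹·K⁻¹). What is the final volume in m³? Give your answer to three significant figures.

V₂ ≈ 0.000570 m³

Isothermal, so P V is constant: T₂ = T₁; V₂ = V₁·(P₁/P₂) = 0.0005700 m³.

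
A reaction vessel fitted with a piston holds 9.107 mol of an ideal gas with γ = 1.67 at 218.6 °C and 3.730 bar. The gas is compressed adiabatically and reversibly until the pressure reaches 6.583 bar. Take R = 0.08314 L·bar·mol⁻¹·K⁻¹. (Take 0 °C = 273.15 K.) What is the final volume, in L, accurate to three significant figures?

Convert: T₁ = 491.8 K.
From PV = nRT: V₁ = nRT₁/P₁ = 99.82 L.
Reversible adiabatic, γ = 1.67: T₂ = T₁·(P₂/P₁)^((γ−1)/γ) = 617.6 K; V₂ = V₁·(P₁/P₂)^(1/γ) = 71.04 L.

V₂ ≈ 71.0 L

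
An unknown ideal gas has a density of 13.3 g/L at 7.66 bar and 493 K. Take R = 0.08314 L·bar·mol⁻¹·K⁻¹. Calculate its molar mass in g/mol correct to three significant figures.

ρ = PM/(RT) ⇒ M = ρRT/P = (13.3 × 0.08314 × 493.0) / 7.66

M ≈ 71.2 g/mol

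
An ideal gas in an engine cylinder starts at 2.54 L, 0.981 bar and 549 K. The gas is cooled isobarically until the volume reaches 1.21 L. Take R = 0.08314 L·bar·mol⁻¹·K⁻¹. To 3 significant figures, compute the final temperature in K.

T₂ ≈ 262 K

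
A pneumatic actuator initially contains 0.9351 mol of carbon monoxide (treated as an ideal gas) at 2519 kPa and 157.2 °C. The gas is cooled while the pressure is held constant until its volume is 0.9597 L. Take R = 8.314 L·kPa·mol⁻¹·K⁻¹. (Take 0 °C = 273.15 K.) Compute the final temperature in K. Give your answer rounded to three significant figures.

T₂ ≈ 311 K

Convert: T₁ = 430.3 K.
From PV = nRT: V₁ = nRT₁/P₁ = 1.328 L.
P constant ⇒ V ∝ T: P₂ = P₁; T₂ = T₁·(V₂/V₁) = 311.0 K.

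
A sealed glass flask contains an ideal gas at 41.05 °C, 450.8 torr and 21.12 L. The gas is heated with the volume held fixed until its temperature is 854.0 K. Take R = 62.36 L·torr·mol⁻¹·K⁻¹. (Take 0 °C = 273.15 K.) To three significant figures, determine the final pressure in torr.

Convert: T₁ = 314.2 K.
V constant ⇒ P ∝ T: V₂ = V₁; P₂ = P₁·(T₂/T₁) = 1225 torr.

P₂ ≈ 1.23e+03 torr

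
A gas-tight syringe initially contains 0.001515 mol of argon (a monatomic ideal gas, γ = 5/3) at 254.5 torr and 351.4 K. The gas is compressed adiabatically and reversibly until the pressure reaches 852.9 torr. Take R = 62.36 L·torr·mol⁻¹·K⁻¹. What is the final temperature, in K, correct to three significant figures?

From PV = nRT: V₁ = nRT₁/P₁ = 0.1304 L.
Adiabatic (γ = 5/3), T V^(γ−1) and P V^γ constant: T₂ = T₁·(P₂/P₁)^((γ−1)/γ) = 570.0 K; V₂ = V₁·(P₁/P₂)^(1/γ) = 0.06314 L.

T₂ ≈ 570 K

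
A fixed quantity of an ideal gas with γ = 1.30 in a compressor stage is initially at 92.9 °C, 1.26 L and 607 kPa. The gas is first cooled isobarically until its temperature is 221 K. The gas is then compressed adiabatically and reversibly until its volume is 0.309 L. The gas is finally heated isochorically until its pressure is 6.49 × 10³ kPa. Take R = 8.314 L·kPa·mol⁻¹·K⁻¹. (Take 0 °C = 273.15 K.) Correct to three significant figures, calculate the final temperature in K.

Convert: T₁ = 366.0 K.
Isobaric, so V/T is constant: P₂ = P₁; V₂ = V₁·(T₂/T₁) = 0.7607 L.
Adiabatic (γ = 1.30), T V^(γ−1) and P V^γ constant: T₃ = T₂·(V₂/V₃)^(γ−1) = 289.6 K; P₃ = P₂·(V₂/V₃)^γ = 1958 kPa.
V constant ⇒ P ∝ T: V₄ = V₃; T₄ = T₃·(P₄/P₃) = 959.8 K.

T₄ ≈ 960 K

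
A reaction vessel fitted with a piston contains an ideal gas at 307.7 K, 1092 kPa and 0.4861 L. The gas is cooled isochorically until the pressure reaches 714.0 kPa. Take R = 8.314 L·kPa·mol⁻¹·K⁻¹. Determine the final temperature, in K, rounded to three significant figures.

T₂ ≈ 201 K

Isochoric, so P/T is constant: V₂ = V₁; T₂ = T₁·(P₂/P₁) = 201.2 K.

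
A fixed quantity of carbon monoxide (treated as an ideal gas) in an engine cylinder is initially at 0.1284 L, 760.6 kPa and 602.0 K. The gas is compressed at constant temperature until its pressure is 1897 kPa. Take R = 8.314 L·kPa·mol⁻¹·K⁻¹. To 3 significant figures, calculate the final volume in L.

V₂ ≈ 0.0515 L

Isothermal, so P V is constant: T₂ = T₁; V₂ = V₁·(P₁/P₂) = 0.05148 L.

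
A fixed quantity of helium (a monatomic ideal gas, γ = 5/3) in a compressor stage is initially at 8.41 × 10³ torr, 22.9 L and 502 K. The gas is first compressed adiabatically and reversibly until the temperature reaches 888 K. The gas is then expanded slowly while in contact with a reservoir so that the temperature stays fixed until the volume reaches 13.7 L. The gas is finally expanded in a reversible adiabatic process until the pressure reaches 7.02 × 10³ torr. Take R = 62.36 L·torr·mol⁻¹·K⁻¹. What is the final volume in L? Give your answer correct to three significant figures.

Adiabatic (γ = 5/3), T V^(γ−1) and P V^γ constant: P₂ = P₁·(T₂/T₁)^(γ/(γ−1)) = 3.500e+04 torr; V₂ = V₁·(T₁/T₂)^(1/(γ−1)) = 9.734 L.
Isothermal, so P V is constant: T₃ = T₂; P₃ = P₂·(V₂/V₃) = 2.487e+04 torr.
Adiabatic (γ = 5/3), T V^(γ−1) and P V^γ constant: T₄ = T₃·(P₄/P₃)^((γ−1)/γ) = 535.4 K; V₄ = V₃·(P₃/P₄)^(1/γ) = 29.26 L.

V₄ ≈ 29.3 L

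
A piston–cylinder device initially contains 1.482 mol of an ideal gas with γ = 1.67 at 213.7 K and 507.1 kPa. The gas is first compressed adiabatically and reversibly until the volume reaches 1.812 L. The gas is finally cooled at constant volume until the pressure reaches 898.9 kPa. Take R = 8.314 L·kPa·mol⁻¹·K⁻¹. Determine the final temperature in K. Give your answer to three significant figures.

From PV = nRT: V₁ = nRT₁/P₁ = 5.192 L.
Reversible adiabatic, γ = 1.67: T₂ = T₁·(V₁/V₂)^(γ−1) = 432.6 K; P₂ = P₁·(V₁/V₂)^γ = 2942 kPa.
V constant ⇒ P ∝ T: V₃ = V₂; T₃ = T₂·(P₃/P₂) = 132.2 K.

T₃ ≈ 132 K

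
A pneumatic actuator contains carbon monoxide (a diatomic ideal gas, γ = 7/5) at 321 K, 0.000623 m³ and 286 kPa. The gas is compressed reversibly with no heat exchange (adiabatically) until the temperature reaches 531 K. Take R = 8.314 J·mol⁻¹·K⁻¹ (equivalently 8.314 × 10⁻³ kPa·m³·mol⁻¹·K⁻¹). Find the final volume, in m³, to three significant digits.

V₂ ≈ 0.000177 m³

Adiabatic (γ = 7/5), T V^(γ−1) and P V^γ constant: P₂ = P₁·(T₂/T₁)^(γ/(γ−1)) = 1665 kPa; V₂ = V₁·(T₁/T₂)^(1/(γ−1)) = 0.0001770 m³.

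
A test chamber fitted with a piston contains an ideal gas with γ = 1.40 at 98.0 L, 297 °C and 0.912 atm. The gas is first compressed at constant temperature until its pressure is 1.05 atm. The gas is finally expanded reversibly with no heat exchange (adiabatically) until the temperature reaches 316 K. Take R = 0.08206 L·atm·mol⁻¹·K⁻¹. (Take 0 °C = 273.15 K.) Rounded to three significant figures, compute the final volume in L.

V₃ ≈ 372 L

Convert: T₁ = 570.1 K.
Isothermal, so P V is constant: T₂ = T₁; V₂ = V₁·(P₁/P₂) = 85.12 L.
Adiabatic (γ = 1.40), T V^(γ−1) and P V^γ constant: P₃ = P₂·(T₃/T₂)^(γ/(γ−1)) = 0.1331 atm; V₃ = V₂·(T₂/T₃)^(1/(γ−1)) = 372.2 L.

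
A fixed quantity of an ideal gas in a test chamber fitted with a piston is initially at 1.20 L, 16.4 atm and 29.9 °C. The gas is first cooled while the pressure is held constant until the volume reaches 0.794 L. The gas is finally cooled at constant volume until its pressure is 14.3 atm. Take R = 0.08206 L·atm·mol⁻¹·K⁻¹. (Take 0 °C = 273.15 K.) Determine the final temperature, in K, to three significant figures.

Convert: T₁ = 303.0 K.
Isobaric, so V/T is constant: P₂ = P₁; T₂ = T₁·(V₂/V₁) = 200.5 K.
V constant ⇒ P ∝ T: V₃ = V₂; T₃ = T₂·(P₃/P₂) = 174.8 K.

T₃ ≈ 175 K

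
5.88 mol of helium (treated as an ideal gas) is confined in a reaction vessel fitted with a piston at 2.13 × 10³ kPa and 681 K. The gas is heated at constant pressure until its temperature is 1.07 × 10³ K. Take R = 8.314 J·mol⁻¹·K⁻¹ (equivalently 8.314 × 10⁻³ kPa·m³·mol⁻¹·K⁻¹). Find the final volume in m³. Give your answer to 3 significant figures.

From PV = nRT: V₁ = nRT₁/P₁ = 0.01563 m³.
Isobaric, so V/T is constant: P₂ = P₁; V₂ = V₁·(T₂/T₁) = 0.02456 m³.

V₂ ≈ 0.0246 m³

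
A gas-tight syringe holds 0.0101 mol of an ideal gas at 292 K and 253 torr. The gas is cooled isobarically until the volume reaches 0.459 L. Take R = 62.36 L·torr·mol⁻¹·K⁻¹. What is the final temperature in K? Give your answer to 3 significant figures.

T₂ ≈ 184 K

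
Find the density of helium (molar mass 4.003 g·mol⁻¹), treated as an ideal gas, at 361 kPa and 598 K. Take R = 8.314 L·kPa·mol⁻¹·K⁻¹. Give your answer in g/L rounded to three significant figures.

ρ ≈ 0.291 g/L

ρ = PM/(RT) = (361 × 4.003) / (8.314 × 598.0)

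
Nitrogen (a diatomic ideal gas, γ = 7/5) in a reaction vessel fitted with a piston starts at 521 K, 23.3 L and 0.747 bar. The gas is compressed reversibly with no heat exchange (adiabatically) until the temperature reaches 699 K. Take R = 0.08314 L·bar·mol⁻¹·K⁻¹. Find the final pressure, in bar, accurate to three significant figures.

Reversible adiabatic, γ = 7/5: P₂ = P₁·(T₂/T₁)^(γ/(γ−1)) = 2.090 bar; V₂ = V₁·(T₁/T₂)^(1/(γ−1)) = 11.18 L.

P₂ ≈ 2.09 bar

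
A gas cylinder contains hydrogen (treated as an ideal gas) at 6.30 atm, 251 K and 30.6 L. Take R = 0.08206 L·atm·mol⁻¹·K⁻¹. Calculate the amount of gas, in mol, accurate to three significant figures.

PV = nRT ⇒ n = PV/(RT) = (6.30 × 30.6) / (0.08206 × 251)

n ≈ 9.36 mol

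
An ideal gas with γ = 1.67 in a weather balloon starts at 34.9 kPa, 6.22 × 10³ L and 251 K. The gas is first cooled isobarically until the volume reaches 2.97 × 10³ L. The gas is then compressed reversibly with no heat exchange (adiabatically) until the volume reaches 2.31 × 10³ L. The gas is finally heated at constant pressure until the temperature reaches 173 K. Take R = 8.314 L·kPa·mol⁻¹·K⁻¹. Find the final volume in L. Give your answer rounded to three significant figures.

P constant ⇒ V ∝ T: P₂ = P₁; T₂ = T₁·(V₂/V₁) = 119.9 K.
Adiabatic (γ = 1.67), T V^(γ−1) and P V^γ constant: T₃ = T₂·(V₂/V₃)^(γ−1) = 141.8 K; P₃ = P₂·(V₂/V₃)^γ = 53.10 kPa.
P constant ⇒ V ∝ T: P₄ = P₃; V₄ = V₃·(T₄/T₃) = 2818 L.

V₄ ≈ 2.82e+03 L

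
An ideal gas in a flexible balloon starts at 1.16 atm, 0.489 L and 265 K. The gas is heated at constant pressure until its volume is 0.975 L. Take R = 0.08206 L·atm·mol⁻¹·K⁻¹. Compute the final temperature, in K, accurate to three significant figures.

T₂ ≈ 528 K

P constant ⇒ V ∝ T: P₂ = P₁; T₂ = T₁·(V₂/V₁) = 528.4 K.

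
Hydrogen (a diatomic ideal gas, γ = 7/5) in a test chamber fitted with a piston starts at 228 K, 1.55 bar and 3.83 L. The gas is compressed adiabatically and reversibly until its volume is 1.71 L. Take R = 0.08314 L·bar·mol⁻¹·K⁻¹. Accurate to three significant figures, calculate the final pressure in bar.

P₂ ≈ 4.79 bar

Reversible adiabatic, γ = 7/5: T₂ = T₁·(V₁/V₂)^(γ−1) = 314.8 K; P₂ = P₁·(V₁/V₂)^γ = 4.793 bar.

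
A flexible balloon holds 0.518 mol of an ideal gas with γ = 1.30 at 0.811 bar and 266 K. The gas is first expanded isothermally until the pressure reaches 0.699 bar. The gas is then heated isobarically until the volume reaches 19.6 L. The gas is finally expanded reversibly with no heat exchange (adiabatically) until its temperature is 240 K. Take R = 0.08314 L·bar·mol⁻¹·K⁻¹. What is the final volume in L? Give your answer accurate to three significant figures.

V₄ ≈ 50.1 L

From PV = nRT: V₁ = nRT₁/P₁ = 14.13 L.
Isothermal, so P V is constant: T₂ = T₁; V₂ = V₁·(P₁/P₂) = 16.39 L.
P constant ⇒ V ∝ T: P₃ = P₂; T₃ = T₂·(V₃/V₂) = 318.1 K.
Adiabatic (γ = 1.30), T V^(γ−1) and P V^γ constant: P₄ = P₃·(T₄/T₃)^(γ/(γ−1)) = 0.2061 bar; V₄ = V₃·(T₃/T₄)^(1/(γ−1)) = 50.14 L.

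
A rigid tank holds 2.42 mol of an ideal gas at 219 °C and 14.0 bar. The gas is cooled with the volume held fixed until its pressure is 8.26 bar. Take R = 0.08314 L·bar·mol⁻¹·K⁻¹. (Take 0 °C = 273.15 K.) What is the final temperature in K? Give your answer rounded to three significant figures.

T₂ ≈ 290 K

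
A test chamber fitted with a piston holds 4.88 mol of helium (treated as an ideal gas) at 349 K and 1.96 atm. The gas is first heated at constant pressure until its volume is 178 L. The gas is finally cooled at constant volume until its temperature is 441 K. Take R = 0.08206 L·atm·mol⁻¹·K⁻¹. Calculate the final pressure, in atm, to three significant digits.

From PV = nRT: V₁ = nRT₁/P₁ = 71.31 L.
Isobaric, so V/T is constant: P₂ = P₁; T₂ = T₁·(V₂/V₁) = 871.2 K.
Isochoric, so P/T is constant: V₃ = V₂; P₃ = P₂·(T₃/T₂) = 0.9921 atm.

P₃ ≈ 0.992 atm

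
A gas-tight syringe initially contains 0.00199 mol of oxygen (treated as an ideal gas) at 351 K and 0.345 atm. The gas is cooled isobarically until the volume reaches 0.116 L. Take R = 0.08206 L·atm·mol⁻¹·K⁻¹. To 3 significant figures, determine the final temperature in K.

From PV = nRT: V₁ = nRT₁/P₁ = 0.1661 L.
Isobaric, so V/T is constant: P₂ = P₁; T₂ = T₁·(V₂/V₁) = 245.1 K.

T₂ ≈ 245 K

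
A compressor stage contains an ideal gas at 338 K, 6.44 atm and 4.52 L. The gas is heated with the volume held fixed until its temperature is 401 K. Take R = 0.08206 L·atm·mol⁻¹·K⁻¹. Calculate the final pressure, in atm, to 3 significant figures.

P₂ ≈ 7.64 atm

Isochoric, so P/T is constant: V₂ = V₁; P₂ = P₁·(T₂/T₁) = 7.640 atm.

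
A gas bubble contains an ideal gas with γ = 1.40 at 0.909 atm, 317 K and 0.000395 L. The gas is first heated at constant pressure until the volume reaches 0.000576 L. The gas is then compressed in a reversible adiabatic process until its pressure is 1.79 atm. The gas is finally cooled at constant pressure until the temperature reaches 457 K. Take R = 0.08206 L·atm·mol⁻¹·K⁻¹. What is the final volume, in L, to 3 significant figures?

P constant ⇒ V ∝ T: P₂ = P₁; T₂ = T₁·(V₂/V₁) = 462.3 K.
Adiabatic (γ = 1.40), T V^(γ−1) and P V^γ constant: T₃ = T₂·(P₃/P₂)^((γ−1)/γ) = 561.0 K; V₃ = V₂·(P₂/P₃)^(1/γ) = 0.0003550 L.
Isobaric, so V/T is constant: P₄ = P₃; V₄ = V₃·(T₄/T₃) = 0.0002892 L.

V₄ ≈ 0.000289 L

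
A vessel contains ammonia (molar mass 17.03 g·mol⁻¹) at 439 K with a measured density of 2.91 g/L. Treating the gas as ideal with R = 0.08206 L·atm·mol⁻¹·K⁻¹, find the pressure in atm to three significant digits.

P ≈ 6.16 atm

ρ = PM/(RT) ⇒ P = ρRT/M = (2.91 × 0.08206 × 439.0) / 17.03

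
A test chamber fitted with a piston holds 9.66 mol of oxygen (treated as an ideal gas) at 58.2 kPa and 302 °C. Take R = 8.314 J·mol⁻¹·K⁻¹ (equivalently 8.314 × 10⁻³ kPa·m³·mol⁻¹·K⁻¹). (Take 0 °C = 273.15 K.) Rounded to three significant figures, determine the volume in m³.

V ≈ 0.794 m³

Convert: T = 575.15 K.
PV = nRT ⇒ V = nRT/P = (9.66 × 8.314 × 10⁻³ × 575.15) / 58.2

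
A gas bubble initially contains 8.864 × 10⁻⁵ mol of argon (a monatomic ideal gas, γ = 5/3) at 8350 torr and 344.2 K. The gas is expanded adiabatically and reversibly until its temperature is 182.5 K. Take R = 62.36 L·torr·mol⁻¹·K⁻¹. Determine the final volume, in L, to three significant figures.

From PV = nRT: V₁ = nRT₁/P₁ = 0.0002279 L.
Adiabatic (γ = 5/3), T V^(γ−1) and P V^γ constant: P₂ = P₁·(T₂/T₁)^(γ/(γ−1)) = 1709 torr; V₂ = V₁·(T₁/T₂)^(1/(γ−1)) = 0.0005902 L.

V₂ ≈ 0.000590 L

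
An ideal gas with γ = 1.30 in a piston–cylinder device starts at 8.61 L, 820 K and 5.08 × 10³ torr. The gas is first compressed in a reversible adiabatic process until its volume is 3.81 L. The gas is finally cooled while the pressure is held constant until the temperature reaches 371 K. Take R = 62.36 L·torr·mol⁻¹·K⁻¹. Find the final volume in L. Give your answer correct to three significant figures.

V₃ ≈ 1.35 L

Reversible adiabatic, γ = 1.30: T₂ = T₁·(V₁/V₂)^(γ−1) = 1047 K; P₂ = P₁·(V₁/V₂)^γ = 1.466e+04 torr.
Isobaric, so V/T is constant: P₃ = P₂; V₃ = V₂·(T₃/T₂) = 1.350 L.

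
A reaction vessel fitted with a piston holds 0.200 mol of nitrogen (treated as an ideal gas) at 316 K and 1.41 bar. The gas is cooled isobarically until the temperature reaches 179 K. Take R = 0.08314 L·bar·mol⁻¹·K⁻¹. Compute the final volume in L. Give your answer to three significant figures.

V₂ ≈ 2.11 L

From PV = nRT: V₁ = nRT₁/P₁ = 3.727 L.
Isobaric, so V/T is constant: P₂ = P₁; V₂ = V₁·(T₂/T₁) = 2.111 L.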